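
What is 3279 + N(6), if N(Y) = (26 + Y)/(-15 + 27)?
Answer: 9845/3 ≈ 3281.7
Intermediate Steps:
N(Y) = 13/6 + Y/12 (N(Y) = (26 + Y)/12 = (26 + Y)*(1/12) = 13/6 + Y/12)
3279 + N(6) = 3279 + (13/6 + (1/12)*6) = 3279 + (13/6 + ½) = 3279 + 8/3 = 9845/3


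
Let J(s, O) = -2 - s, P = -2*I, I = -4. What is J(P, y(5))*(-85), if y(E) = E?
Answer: 850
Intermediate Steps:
P = 8 (P = -2*(-4) = 8)
J(P, y(5))*(-85) = (-2 - 1*8)*(-85) = (-2 - 8)*(-85) = -10*(-85) = 850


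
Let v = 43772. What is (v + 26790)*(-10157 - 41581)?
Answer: -3650736756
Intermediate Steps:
(v + 26790)*(-10157 - 41581) = (43772 + 26790)*(-10157 - 41581) = 70562*(-51738) = -3650736756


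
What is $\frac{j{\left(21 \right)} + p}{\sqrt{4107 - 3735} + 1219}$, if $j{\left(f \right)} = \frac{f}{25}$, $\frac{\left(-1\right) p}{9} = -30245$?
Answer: $\frac{8295472974}{37139725} - \frac{13610292 \sqrt{93}}{37139725} \approx 219.82$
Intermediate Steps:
$p = 272205$ ($p = \left(-9\right) \left(-30245\right) = 272205$)
$j{\left(f \right)} = \frac{f}{25}$ ($j{\left(f \right)} = f \frac{1}{25} = \frac{f}{25}$)
$\frac{j{\left(21 \right)} + p}{\sqrt{4107 - 3735} + 1219} = \frac{\frac{1}{25} \cdot 21 + 272205}{\sqrt{4107 - 3735} + 1219} = \frac{\frac{21}{25} + 272205}{\sqrt{372} + 1219} = \frac{6805146}{25 \left(2 \sqrt{93} + 1219\right)} = \frac{6805146}{25 \left(1219 + 2 \sqrt{93}\right)}$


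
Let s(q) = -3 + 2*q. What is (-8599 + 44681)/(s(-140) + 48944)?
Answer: 36082/48661 ≈ 0.74150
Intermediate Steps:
(-8599 + 44681)/(s(-140) + 48944) = (-8599 + 44681)/((-3 + 2*(-140)) + 48944) = 36082/((-3 - 280) + 48944) = 36082/(-283 + 48944) = 36082/48661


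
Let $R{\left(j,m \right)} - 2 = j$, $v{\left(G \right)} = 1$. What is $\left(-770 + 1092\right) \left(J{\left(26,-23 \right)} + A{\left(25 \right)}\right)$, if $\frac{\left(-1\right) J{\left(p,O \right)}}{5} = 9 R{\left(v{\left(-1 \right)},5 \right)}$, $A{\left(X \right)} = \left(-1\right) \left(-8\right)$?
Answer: $-40894$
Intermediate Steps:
$A{\left(X \right)} = 8$
$R{\left(j,m \right)} = 2 + j$
$J{\left(p,O \right)} = -135$ ($J{\left(p,O \right)} = - 5 \cdot 9 \left(2 + 1\right) = - 5 \cdot 9 \cdot 3 = \left(-5\right) 27 = -135$)
$\left(-770 + 1092\right) \left(J{\left(26,-23 \right)} + A{\left(25 \right)}\right) = \left(-770 + 1092\right) \left(-135 + 8\right) = 322 \left(-127\right) = -40894$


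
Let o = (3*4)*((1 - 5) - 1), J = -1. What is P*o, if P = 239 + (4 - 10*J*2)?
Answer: -15780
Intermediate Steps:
P = 263 (P = 239 + (4 - (-10)*2) = 239 + (4 - 10*(-2)) = 239 + (4 + 20) = 239 + 24 = 263)
o = -60 (o = 12*(-4 - 1) = 12*(-5) = -60)
P*o = 263*(-60) = -15780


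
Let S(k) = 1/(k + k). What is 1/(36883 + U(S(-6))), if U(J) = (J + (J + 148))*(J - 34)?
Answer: 72/2292793 ≈ 3.1403e-5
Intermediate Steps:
S(k) = 1/(2*k)
U(J) = (-34 + J)*(148 + 2*J) (U(J) = (J + (148 + J))*(-34 + J) = (148 + 2*J)*(-34 + J) = (-34 + J)*(148 + 2*J))
1/(36883 + U(S(-6))) = 1/(36883 + (-5032 + 2*((½)/(-6))² + 80*((½)/(-6)))) = 1/(36883 + (-5032 + 2*((½)*(-⅙))² + 80*((½)*(-⅙)))) = 1/(36883 + (-5032 + 2*(-1/12)² + 80*(-1/12))) = 1/(36883 + (-5032 + 2*(1/144) - 20/3)) = 1/(36883 + (-5032 + 1/72 - 20/3)) = 1/(36883 - 362783/72) = 1/(2292793/72) = 72/2292793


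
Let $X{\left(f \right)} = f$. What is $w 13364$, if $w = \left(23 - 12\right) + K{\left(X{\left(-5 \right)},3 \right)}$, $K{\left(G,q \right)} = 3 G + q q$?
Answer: $66820$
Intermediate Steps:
$K{\left(G,q \right)} = q^{2} + 3 G$ ($K{\left(G,q \right)} = 3 G + q^{2} = q^{2} + 3 G$)
$w = 5$ ($w = \left(23 - 12\right) + \left(3^{2} + 3 \left(-5\right)\right) = 11 + \left(9 - 15\right) = 11 - 6 = 5$)
$w 13364 = 5 \cdot 13364 = 66820$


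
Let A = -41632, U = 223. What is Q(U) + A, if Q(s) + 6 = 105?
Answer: -41533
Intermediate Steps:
Q(s) = 99 (Q(s) = -6 + 105 = 99)
Q(U) + A = 99 - 41632 = -41533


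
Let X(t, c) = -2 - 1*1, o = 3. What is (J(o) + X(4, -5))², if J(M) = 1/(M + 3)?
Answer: 289/36 ≈ 8.0278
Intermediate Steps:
X(t, c) = -3 (X(t, c) = -2 - 1 = -3)
J(M) = 1/(3 + M)
(J(o) + X(4, -5))² = (1/(3 + 3) - 3)² = (1/6 - 3)² = (⅙ - 3)² = (-17/6)² = 289/36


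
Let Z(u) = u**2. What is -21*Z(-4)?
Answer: -336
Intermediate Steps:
-21*Z(-4) = -21*(-4)**2 = -21*16 = -336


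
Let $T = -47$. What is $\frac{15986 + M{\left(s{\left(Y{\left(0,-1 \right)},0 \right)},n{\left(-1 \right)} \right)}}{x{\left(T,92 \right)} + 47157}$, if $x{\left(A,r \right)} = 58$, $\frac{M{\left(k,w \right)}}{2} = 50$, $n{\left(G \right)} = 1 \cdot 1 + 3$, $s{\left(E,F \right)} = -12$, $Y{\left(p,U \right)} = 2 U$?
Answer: $\frac{2298}{6745} \approx 0.3407$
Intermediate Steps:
$n{\left(G \right)} = 4$ ($n{\left(G \right)} = 1 + 3 = 4$)
$M{\left(k,w \right)} = 100$ ($M{\left(k,w \right)} = 2 \cdot 50 = 100$)
$\frac{15986 + M{\left(s{\left(Y{\left(0,-1 \right)},0 \right)},n{\left(-1 \right)} \right)}}{x{\left(T,92 \right)} + 47157} = \frac{15986 + 100}{58 + 47157} = \frac{16086}{47215} = 16086 \cdot \frac{1}{47215} = \frac{2298}{6745}$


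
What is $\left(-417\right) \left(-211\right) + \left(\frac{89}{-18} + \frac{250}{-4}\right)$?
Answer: $\frac{791276}{9} \approx 87920.0$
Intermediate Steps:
$\left(-417\right) \left(-211\right) + \left(\frac{89}{-18} + \frac{250}{-4}\right) = 87987 + \left(89 \left(- \frac{1}{18}\right) + 250 \left(- \frac{1}{4}\right)\right) = 87987 - \frac{607}{9} = \frac{791276}{9}$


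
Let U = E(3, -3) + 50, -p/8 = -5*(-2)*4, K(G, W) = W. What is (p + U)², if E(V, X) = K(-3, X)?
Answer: 74529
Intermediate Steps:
E(V, X) = X
p = -320 (p = -8*(-5*(-2))*4 = -80*4 = -8*40 = -320)
U = 47 (U = -3 + 50 = 47)
(p + U)² = (-320 + 47)² = (-273)² = 74529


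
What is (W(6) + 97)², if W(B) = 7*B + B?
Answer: 21025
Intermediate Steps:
W(B) = 8*B
(W(6) + 97)² = (8*6 + 97)² = (48 + 97)² = 145² = 21025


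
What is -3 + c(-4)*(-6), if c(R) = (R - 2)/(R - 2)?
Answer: -9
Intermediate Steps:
c(R) = 1 (c(R) = (-2 + R)/(-2 + R) = 1)
-3 + c(-4)*(-6) = -3 + 1*(-6) = -3 - 6 = -9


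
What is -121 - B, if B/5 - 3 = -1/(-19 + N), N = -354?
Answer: -50733/373 ≈ -136.01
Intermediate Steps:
B = 5600/373 (B = 15 + 5*(-1/(-19 - 354)) = 15 + 5*(-1/(-373)) = 15 + 5*(-1*(-1/373)) = 15 + 5*(1/373) = 15 + 5/373 = 5600/373 ≈ 15.013)
-121 - B = -121 - 1*5600/373 = -121 - 5600/373 = -50733/373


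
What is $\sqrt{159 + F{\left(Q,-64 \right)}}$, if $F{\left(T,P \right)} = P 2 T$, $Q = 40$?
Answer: $11 i \sqrt{41} \approx 70.434 i$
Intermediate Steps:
$F{\left(T,P \right)} = 2 P T$
$\sqrt{159 + F{\left(Q,-64 \right)}} = \sqrt{159 + 2 \left(-64\right) 40} = \sqrt{159 - 5120} = \sqrt{-4961} = 11 i \sqrt{41}$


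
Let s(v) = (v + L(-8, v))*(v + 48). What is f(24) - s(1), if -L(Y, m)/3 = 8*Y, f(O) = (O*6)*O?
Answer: -6001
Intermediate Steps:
f(O) = 6*O**2 (f(O) = (6*O)*O = 6*O**2)
L(Y, m) = -24*Y
s(v) = (48 + v)*(192 + v) (s(v) = (v - 24*(-8))*(v + 48) = (v + 192)*(48 + v) = (192 + v)*(48 + v) = (48 + v)*(192 + v))
f(24) - s(1) = 6*24**2 - (9216 + 1**2 + 240*1) = 6*576 - (9216 + 1 + 240) = 3456 - 1*9457 = 3456 - 9457 = -6001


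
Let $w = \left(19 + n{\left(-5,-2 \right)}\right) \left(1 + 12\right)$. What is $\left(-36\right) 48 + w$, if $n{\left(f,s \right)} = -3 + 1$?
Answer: $-1507$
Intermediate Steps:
$n{\left(f,s \right)} = -2$
$w = 221$ ($w = \left(19 - 2\right) \left(1 + 12\right) = 17 \cdot 13 = 221$)
$\left(-36\right) 48 + w = \left(-36\right) 48 + 221 = -1728 + 221 = -1507$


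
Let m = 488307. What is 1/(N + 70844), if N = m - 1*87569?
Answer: 1/471582 ≈ 2.1205e-6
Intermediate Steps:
N = 400738 (N = 488307 - 1*87569 = 488307 - 87569 = 400738)
1/(N + 70844) = 1/(400738 + 70844) = 1/471582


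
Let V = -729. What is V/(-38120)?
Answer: 729/38120 ≈ 0.019124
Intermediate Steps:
V/(-38120) = -729/(-38120) = -729*(-1/38120) = 729/38120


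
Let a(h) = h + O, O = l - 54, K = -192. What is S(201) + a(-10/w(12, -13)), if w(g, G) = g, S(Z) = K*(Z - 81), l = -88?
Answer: -139097/6 ≈ -23183.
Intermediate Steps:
O = -142 (O = -88 - 54 = -142)
S(Z) = 15552 - 192*Z (S(Z) = -192*(Z - 81) = -192*(-81 + Z) = 15552 - 192*Z)
a(h) = -142 + h (a(h) = h - 142 = -142 + h)
S(201) + a(-10/w(12, -13)) = (15552 - 192*201) + (-142 - 10/12) = (15552 - 38592) + (-142 - 10*1/12) = -23040 + (-142 - 5/6) = -23040 - 857/6 = -139097/6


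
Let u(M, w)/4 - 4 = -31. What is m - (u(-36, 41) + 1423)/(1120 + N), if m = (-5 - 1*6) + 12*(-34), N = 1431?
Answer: -1070184/2551 ≈ -419.52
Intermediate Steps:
u(M, w) = -108 (u(M, w) = 16 + 4*(-31) = 16 - 124 = -108)
m = -419 (m = (-5 - 6) - 408 = -11 - 408 = -419)
m - (u(-36, 41) + 1423)/(1120 + N) = -419 - (-108 + 1423)/(1120 + 1431) = -419 - 1315/2551 = -1070184/2551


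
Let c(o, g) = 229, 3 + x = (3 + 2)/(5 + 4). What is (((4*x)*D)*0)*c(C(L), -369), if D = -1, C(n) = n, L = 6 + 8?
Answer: 0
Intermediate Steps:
L = 14
x = -22/9 (x = -3 + (3 + 2)/(5 + 4) = -3 + 5/9 = -22/9 ≈ -2.4444)
(((4*x)*D)*0)*c(C(L), -369) = (((4*(-22/9))*(-1))*0)*229 = (-88/9*(-1)*0)*229 = ((88/9)*0)*229 = 0*229 = 0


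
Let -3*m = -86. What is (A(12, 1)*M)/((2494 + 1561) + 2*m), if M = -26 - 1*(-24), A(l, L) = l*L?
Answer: -72/12337 ≈ -0.0058361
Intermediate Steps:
m = 86/3 (m = -⅓*(-86) = 86/3 ≈ 28.667)
A(l, L) = L*l
M = -2 (M = -26 + 24 = -2)
(A(12, 1)*M)/((2494 + 1561) + 2*m) = ((1*12)*(-2))/((2494 + 1561) + 2*(86/3)) = (12*(-2))/(4055 + 172/3) = -24/12337/3 = -24*3/12337 = -72/12337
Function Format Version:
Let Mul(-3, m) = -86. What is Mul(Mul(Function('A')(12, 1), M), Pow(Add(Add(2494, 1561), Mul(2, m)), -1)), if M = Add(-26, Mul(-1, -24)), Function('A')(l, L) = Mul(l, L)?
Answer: Rational(-72, 12337) ≈ -0.0058361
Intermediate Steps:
m = Rational(86, 3) (m = Mul(Rational(-1, 3), -86) = Rational(86, 3) ≈ 28.667)
Function('A')(l, L) = Mul(L, l)
M = -2 (M = Add(-26, 24) = -2)
Mul(Mul(Function('A')(12, 1), M), Pow(Add(Add(2494, 1561), Mul(2, m)), -1)) = Mul(Mul(Mul(1, 12), -2), Pow(Add(Add(2494, 1561), Mul(2, Rational(86, 3))), -1)) = Mul(Mul(12, -2), Pow(Add(4055, Rational(172, 3)), -1)) = Mul(-24, Pow(Rational(12337, 3), -1)) = Mul(-24, Rational(3, 12337)) = Rational(-72, 12337)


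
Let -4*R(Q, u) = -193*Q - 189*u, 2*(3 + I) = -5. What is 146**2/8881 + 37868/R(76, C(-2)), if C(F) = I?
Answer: 3271455876/242069417 ≈ 13.515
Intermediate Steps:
I = -11/2 (I = -3 + (1/2)*(-5) = -3 - 5/2 = -11/2 ≈ -5.5000)
C(F) = -11/2
R(Q, u) = 189*u/4 + 193*Q/4 (R(Q, u) = -(-193*Q - 189*u)/4 = 189*u/4 + 193*Q/4)
146**2/8881 + 37868/R(76, C(-2)) = 146**2/8881 + 37868/((189/4)*(-11/2) + (193/4)*76) = 21316*(1/8881) + 37868/(-2079/8 + 3667) = 21316/8881 + 37868/(27257/8) = 21316/8881 + 37868*(8/27257) = 21316/8881 + 302944/27257 = 3271455876/242069417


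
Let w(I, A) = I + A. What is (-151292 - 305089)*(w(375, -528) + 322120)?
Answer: -146939621427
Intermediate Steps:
w(I, A) = A + I
(-151292 - 305089)*(w(375, -528) + 322120) = (-151292 - 305089)*((-528 + 375) + 322120) = -456381*(-153 + 322120) = -456381*321967 = -146939621427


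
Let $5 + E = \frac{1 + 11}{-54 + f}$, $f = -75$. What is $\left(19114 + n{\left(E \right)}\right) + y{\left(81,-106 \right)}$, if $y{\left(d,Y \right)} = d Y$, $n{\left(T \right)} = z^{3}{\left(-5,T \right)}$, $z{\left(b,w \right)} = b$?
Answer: $10403$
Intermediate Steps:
$E = - \frac{219}{43}$ ($E = -5 + \frac{1 + 11}{-54 - 75} = -5 + \frac{12}{-129} = -5 + 12 \left(- \frac{1}{129}\right) = -5 - \frac{4}{43} = - \frac{219}{43} \approx -5.093$)
$n{\left(T \right)} = -125$ ($n{\left(T \right)} = \left(-5\right)^{3} = -125$)
$y{\left(d,Y \right)} = Y d$
$\left(19114 + n{\left(E \right)}\right) + y{\left(81,-106 \right)} = \left(19114 - 125\right) - 8586 = 18989 - 8586 = 10403$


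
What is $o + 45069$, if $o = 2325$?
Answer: $47394$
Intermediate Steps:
$o + 45069 = 2325 + 45069 = 47394$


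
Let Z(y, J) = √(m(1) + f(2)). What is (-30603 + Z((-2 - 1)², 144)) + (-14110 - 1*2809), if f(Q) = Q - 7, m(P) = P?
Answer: -47522 + 2*I ≈ -47522.0 + 2.0*I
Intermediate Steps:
f(Q) = -7 + Q
Z(y, J) = 2*I (Z(y, J) = √(1 + (-7 + 2)) = √(1 - 5) = √(-4) = 2*I)
(-30603 + Z((-2 - 1)², 144)) + (-14110 - 1*2809) = (-30603 + 2*I) + (-14110 - 1*2809) = (-30603 + 2*I) + (-14110 - 2809) = (-30603 + 2*I) - 16919 = -47522 + 2*I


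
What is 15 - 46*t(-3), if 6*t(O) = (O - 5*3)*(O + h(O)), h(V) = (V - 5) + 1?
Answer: -1365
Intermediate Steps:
h(V) = -4 + V (h(V) = (-5 + V) + 1 = -4 + V)
t(O) = (-15 + O)*(-4 + 2*O)/6 (t(O) = ((O - 5*3)*(O + (-4 + O)))/6 = ((O - 15)*(-4 + 2*O))/6 = ((-15 + O)*(-4 + 2*O))/6 = (-15 + O)*(-4 + 2*O)/6)
15 - 46*t(-3) = 15 - 46*(10 - 17/3*(-3) + (⅓)*(-3)²) = 15 - 46*(10 + 17 + (⅓)*9) = 15 - 46*(10 + 17 + 3) = 15 - 46*30 = 15 - 1380 = -1365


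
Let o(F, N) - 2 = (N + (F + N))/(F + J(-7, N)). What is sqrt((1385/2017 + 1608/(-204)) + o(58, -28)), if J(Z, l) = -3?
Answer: I*sqrt(18349658397565)/1885895 ≈ 2.2714*I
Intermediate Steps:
o(F, N) = 2 + (F + 2*N)/(-3 + F) (o(F, N) = 2 + (N + (F + N))/(F - 3) = 2 + (F + 2*N)/(-3 + F))
sqrt((1385/2017 + 1608/(-204)) + o(58, -28)) = sqrt((1385/2017 + 1608/(-204)) + (-6 + 2*(-28) + 3*58)/(-3 + 58)) = sqrt((1385*(1/2017) + 1608*(-1/204)) + (-6 - 56 + 174)/55) = sqrt((1385/2017 - 134/17) + (1/55)*112) = sqrt(-246733/34289 + 112/55) = sqrt(-9729947/1885895) = I*sqrt(18349658397565)/1885895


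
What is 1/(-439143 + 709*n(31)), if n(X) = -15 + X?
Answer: -1/427799 ≈ -2.3375e-6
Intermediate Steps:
1/(-439143 + 709*n(31)) = 1/(-439143 + 709*(-15 + 31)) = 1/(-439143 + 709*16) = 1/(-439143 + 11344) = 1/(-427799) = -1/427799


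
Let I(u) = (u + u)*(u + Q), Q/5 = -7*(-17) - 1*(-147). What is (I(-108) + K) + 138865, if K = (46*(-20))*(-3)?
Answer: -122327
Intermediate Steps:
K = 2760 (K = -920*(-3) = 2760)
Q = 1330 (Q = 5*(-7*(-17) - 1*(-147)) = 5*(119 + 147) = 5*266 = 1330)
I(u) = 2*u*(1330 + u) (I(u) = (u + u)*(u + 1330) = (2*u)*(1330 + u) = 2*u*(1330 + u))
(I(-108) + K) + 138865 = (2*(-108)*(1330 - 108) + 2760) + 138865 = (2*(-108)*1222 + 2760) + 138865 = (-263952 + 2760) + 138865 = -261192 + 138865 = -122327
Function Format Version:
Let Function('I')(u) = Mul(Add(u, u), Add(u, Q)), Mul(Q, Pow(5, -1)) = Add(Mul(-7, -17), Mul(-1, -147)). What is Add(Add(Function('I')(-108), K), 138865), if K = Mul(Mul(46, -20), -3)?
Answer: -122327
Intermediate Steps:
K = 2760 (K = Mul(-920, -3) = 2760)
Q = 1330 (Q = Mul(5, Add(Mul(-7, -17), Mul(-1, -147))) = Mul(5, Add(119, 147)) = Mul(5, 266) = 1330)
Function('I')(u) = Mul(2, u, Add(1330, u)) (Function('I')(u) = Mul(Add(u, u), Add(u, 1330)) = Mul(Mul(2, u), Add(1330, u)) = Mul(2, u, Add(1330, u)))
Add(Add(Function('I')(-108), K), 138865) = Add(Add(Mul(2, -108, Add(1330, -108)), 2760), 138865) = Add(Add(Mul(2, -108, 1222), 2760), 138865) = Add(Add(-263952, 2760), 138865) = Add(-261192, 138865) = -122327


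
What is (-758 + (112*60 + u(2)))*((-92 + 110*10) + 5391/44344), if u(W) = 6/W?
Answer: 266660212995/44344 ≈ 6.0134e+6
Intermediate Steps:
(-758 + (112*60 + u(2)))*((-92 + 110*10) + 5391/44344) = (-758 + (112*60 + 6/2))*((-92 + 110*10) + 5391/44344) = (-758 + (6720 + 6*(½)))*((-92 + 1100) + 5391*(1/44344)) = (-758 + (6720 + 3))*(1008 + 5391/44344) = (-758 + 6723)*(44704143/44344) = 5965*(44704143/44344) = 266660212995/44344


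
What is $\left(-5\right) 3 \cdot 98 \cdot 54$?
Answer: $-79380$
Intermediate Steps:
$\left(-5\right) 3 \cdot 98 \cdot 54 = \left(-15\right) 98 \cdot 54 = \left(-1470\right) 54 = -79380$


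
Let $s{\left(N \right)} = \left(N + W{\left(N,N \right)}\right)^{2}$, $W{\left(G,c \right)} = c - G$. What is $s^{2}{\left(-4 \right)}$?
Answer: $256$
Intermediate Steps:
$s{\left(N \right)} = N^{2}$ ($s{\left(N \right)} = \left(N + \left(N - N\right)\right)^{2} = \left(N + 0\right)^{2} = N^{2}$)
$s^{2}{\left(-4 \right)} = \left(\left(-4\right)^{2}\right)^{2} = 16^{2} = 256$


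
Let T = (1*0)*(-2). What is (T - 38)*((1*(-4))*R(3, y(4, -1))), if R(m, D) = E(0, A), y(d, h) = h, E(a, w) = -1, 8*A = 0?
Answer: -152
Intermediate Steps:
A = 0 (A = (⅛)*0 = 0)
R(m, D) = -1
T = 0 (T = 0*(-2) = 0)
(T - 38)*((1*(-4))*R(3, y(4, -1))) = (0 - 38)*((1*(-4))*(-1)) = -(-152)*(-1) = -38*4 = -152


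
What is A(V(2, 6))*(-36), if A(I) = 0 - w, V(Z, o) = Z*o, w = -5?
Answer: -180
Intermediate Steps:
A(I) = 5 (A(I) = 0 - 1*(-5) = 0 + 5 = 5)
A(V(2, 6))*(-36) = 5*(-36) = -180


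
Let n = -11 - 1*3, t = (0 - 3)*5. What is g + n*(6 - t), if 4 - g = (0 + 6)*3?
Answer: -308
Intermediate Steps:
g = -14 (g = 4 - (0 + 6)*3 = 4 - 6*3 = 4 - 1*18 = 4 - 18 = -14)
t = -15 (t = -3*5 = -15)
n = -14 (n = -11 - 3 = -14)
g + n*(6 - t) = -14 - 14*(6 - 1*(-15)) = -14 - 14*(6 + 15) = -14 - 14*21 = -14 - 294 = -308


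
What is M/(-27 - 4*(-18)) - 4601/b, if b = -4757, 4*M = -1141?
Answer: -4599557/856260 ≈ -5.3717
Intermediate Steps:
M = -1141/4 (M = (1/4)*(-1141) = -1141/4 ≈ -285.25)
M/(-27 - 4*(-18)) - 4601/b = -1141/(4*(-27 - 4*(-18))) - 4601/(-4757) = -1141/(4*(-27 + 72)) - 4601*(-1/4757) = -1141/4/45 + 4601/4757 = -1141/4*1/45 + 4601/4757 = -1141/180 + 4601/4757 = -4599557/856260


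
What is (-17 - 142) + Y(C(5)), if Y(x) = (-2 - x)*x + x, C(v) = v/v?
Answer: -161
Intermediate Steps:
C(v) = 1
Y(x) = x + x*(-2 - x) (Y(x) = x*(-2 - x) + x = x + x*(-2 - x))
(-17 - 142) + Y(C(5)) = (-17 - 142) - 1*1*(1 + 1) = -159 - 1*1*2 = -159 - 2 = -161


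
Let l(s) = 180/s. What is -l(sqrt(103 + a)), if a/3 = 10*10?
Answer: -180*sqrt(403)/403 ≈ -8.9664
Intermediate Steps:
a = 300 (a = 3*(10*10) = 3*100 = 300)
-l(sqrt(103 + a)) = -180/(sqrt(103 + 300)) = -180/(sqrt(403)) = -180*sqrt(403)/403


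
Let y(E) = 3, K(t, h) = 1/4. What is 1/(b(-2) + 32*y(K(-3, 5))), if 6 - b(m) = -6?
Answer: 1/108 ≈ 0.0092593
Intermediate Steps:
K(t, h) = 1/4
b(m) = 12 (b(m) = 6 - 1*(-6) = 6 + 6 = 12)
1/(b(-2) + 32*y(K(-3, 5))) = 1/(12 + 32*3) = 1/(12 + 96) = 1/108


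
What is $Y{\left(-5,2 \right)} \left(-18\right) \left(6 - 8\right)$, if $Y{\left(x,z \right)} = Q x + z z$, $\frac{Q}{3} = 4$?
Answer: $-2016$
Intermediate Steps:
$Q = 12$ ($Q = 3 \cdot 4 = 12$)
$Y{\left(x,z \right)} = z^{2} + 12 x$ ($Y{\left(x,z \right)} = 12 x + z z = 12 x + z^{2} = z^{2} + 12 x$)
$Y{\left(-5,2 \right)} \left(-18\right) \left(6 - 8\right) = \left(2^{2} + 12 \left(-5\right)\right) \left(-18\right) \left(6 - 8\right) = \left(4 - 60\right) \left(-18\right) \left(6 - 8\right) = \left(-56\right) \left(-18\right) \left(-2\right) = 1008 \left(-2\right) = -2016$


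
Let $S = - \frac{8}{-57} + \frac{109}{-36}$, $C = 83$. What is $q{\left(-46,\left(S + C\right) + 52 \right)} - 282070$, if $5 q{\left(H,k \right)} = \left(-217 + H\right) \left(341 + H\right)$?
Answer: $-297587$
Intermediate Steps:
$S = - \frac{1975}{684}$ ($S = \left(-8\right) \left(- \frac{1}{57}\right) + 109 \left(- \frac{1}{36}\right) = \frac{8}{57} - \frac{109}{36} = - \frac{1975}{684} \approx -2.8874$)
$q{\left(H,k \right)} = \frac{\left(-217 + H\right) \left(341 + H\right)}{5}$
$q{\left(-46,\left(S + C\right) + 52 \right)} - 282070 = \left(- \frac{73997}{5} + \frac{\left(-46\right)^{2}}{5} + \frac{124}{5} \left(-46\right)\right) - 282070 = \left(- \frac{73997}{5} + \frac{1}{5} \cdot 2116 - \frac{5704}{5}\right) - 282070 = \left(- \frac{73997}{5} + \frac{2116}{5} - \frac{5704}{5}\right) - 282070 = -15517 - 282070 = -297587$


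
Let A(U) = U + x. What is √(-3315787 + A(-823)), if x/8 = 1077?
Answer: I*√3307994 ≈ 1818.8*I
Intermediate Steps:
x = 8616 (x = 8*1077 = 8616)
A(U) = 8616 + U (A(U) = U + 8616 = 8616 + U)
√(-3315787 + A(-823)) = √(-3315787 + (8616 - 823)) = √(-3315787 + 7793) = √(-3307994) = I*√3307994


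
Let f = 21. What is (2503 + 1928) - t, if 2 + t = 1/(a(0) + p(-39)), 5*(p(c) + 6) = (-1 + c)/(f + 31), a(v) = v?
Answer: 354653/80 ≈ 4433.2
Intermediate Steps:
p(c) = -1561/260 + c/260 (p(c) = -6 + ((-1 + c)/(21 + 31))/5 = -6 + ((-1 + c)/52)/5 = -6 + ((-1 + c)*(1/52))/5 = -6 + (-1/52 + c/52)/5 = -6 + (-1/260 + c/260) = -1561/260 + c/260)
t = -173/80 (t = -2 + 1/(0 + (-1561/260 + (1/260)*(-39))) = -2 + 1/(0 + (-1561/260 - 3/20)) = -2 + 1/(0 - 80/13) = -2 + 1/(-80/13) = -2 - 13/80 = -173/80 ≈ -2.1625)
(2503 + 1928) - t = (2503 + 1928) - 1*(-173/80) = 4431 + 173/80 = 354653/80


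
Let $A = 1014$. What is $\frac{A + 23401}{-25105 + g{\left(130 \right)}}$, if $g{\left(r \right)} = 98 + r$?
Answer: $- \frac{24415}{24877} \approx -0.98143$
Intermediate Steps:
$\frac{A + 23401}{-25105 + g{\left(130 \right)}} = \frac{1014 + 23401}{-25105 + \left(98 + 130\right)} = \frac{24415}{-25105 + 228} = \frac{24415}{-24877} = 24415 \left(- \frac{1}{24877}\right) = - \frac{24415}{24877}$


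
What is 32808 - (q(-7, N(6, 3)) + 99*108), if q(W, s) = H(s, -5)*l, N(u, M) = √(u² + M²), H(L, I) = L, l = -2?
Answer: 22116 + 6*√5 ≈ 22129.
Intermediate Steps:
N(u, M) = √(M² + u²)
q(W, s) = -2*s (q(W, s) = s*(-2) = -2*s)
32808 - (q(-7, N(6, 3)) + 99*108) = 32808 - (-2*√(3² + 6²) + 99*108) = 32808 - (-2*√(9 + 36) + 10692) = 32808 - (-6*√5 + 10692) = 32808 - (10692 - 6*√5) = 32808 + (-10692 + 6*√5) = 22116 + 6*√5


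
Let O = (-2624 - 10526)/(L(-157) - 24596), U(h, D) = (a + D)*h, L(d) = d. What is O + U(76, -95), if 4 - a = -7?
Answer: -158010002/24753 ≈ -6383.5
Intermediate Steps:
a = 11 (a = 4 - 1*(-7) = 4 + 7 = 11)
U(h, D) = h*(11 + D) (U(h, D) = (11 + D)*h = h*(11 + D))
O = 13150/24753 (O = (-2624 - 10526)/(-157 - 24596) = -13150/(-24753) = -13150*(-1/24753) = 13150/24753 ≈ 0.53125)
O + U(76, -95) = 13150/24753 + 76*(11 - 95) = 13150/24753 + 76*(-84) = 13150/24753 - 6384 = -158010002/24753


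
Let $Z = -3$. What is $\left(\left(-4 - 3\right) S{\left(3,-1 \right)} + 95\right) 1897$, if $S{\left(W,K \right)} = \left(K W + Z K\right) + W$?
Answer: $140378$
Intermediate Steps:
$S{\left(W,K \right)} = W - 3 K + K W$ ($S{\left(W,K \right)} = \left(K W - 3 K\right) + W = \left(- 3 K + K W\right) + W = W - 3 K + K W$)
$\left(\left(-4 - 3\right) S{\left(3,-1 \right)} + 95\right) 1897 = \left(\left(-4 - 3\right) \left(3 - -3 - 3\right) + 95\right) 1897 = \left(- 7 \left(3 + 3 - 3\right) + 95\right) 1897 = \left(\left(-7\right) 3 + 95\right) 1897 = \left(-21 + 95\right) 1897 = 74 \cdot 1897 = 140378$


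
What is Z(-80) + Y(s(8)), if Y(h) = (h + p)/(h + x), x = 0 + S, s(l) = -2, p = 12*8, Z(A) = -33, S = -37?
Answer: -1381/39 ≈ -35.410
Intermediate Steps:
p = 96
x = -37 (x = 0 - 37 = -37)
Y(h) = (96 + h)/(-37 + h) (Y(h) = (h + 96)/(h - 37) = (96 + h)/(-37 + h))
Z(-80) + Y(s(8)) = -33 + (96 - 2)/(-37 - 2) = -33 + 94/(-39) = -33 - 1/39*94 = -33 - 94/39 = -1381/39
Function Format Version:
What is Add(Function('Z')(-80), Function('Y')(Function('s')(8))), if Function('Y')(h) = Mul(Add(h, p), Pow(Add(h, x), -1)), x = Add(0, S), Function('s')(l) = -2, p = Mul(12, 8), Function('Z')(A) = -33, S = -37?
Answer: Rational(-1381, 39) ≈ -35.410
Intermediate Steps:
p = 96
x = -37 (x = Add(0, -37) = -37)
Function('Y')(h) = Mul(Pow(Add(-37, h), -1), Add(96, h)) (Function('Y')(h) = Mul(Add(h, 96), Pow(Add(h, -37), -1)) = Mul(Add(96, h), Pow(Add(-37, h), -1)) = Mul(Pow(Add(-37, h), -1), Add(96, h)))
Add(Function('Z')(-80), Function('Y')(Function('s')(8))) = Add(-33, Mul(Pow(Add(-37, -2), -1), Add(96, -2))) = Add(-33, Mul(Pow(-39, -1), 94)) = Add(-33, Mul(Rational(-1, 39), 94)) = Add(-33, Rational(-94, 39)) = Rational(-1381, 39)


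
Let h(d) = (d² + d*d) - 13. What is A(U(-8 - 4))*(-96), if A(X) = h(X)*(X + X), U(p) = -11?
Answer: 483648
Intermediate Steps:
h(d) = -13 + 2*d² (h(d) = (d² + d²) - 13 = 2*d² - 13 = -13 + 2*d²)
A(X) = 2*X*(-13 + 2*X²) (A(X) = (-13 + 2*X²)*(X + X) = (-13 + 2*X²)*(2*X) = 2*X*(-13 + 2*X²))
A(U(-8 - 4))*(-96) = (-26*(-11) + 4*(-11)³)*(-96) = (286 + 4*(-1331))*(-96) = (286 - 5324)*(-96) = -5038*(-96) = 483648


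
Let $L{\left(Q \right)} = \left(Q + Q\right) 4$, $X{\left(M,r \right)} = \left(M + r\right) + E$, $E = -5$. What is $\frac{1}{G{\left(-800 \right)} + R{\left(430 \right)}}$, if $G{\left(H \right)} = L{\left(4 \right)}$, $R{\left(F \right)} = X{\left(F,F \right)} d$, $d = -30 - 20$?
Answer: $- \frac{1}{42718} \approx -2.3409 \cdot 10^{-5}$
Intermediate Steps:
$X{\left(M,r \right)} = -5 + M + r$ ($X{\left(M,r \right)} = \left(M + r\right) - 5 = -5 + M + r$)
$d = -50$
$L{\left(Q \right)} = 8 Q$ ($L{\left(Q \right)} = 2 Q 4 = 8 Q$)
$R{\left(F \right)} = 250 - 100 F$ ($R{\left(F \right)} = \left(-5 + F + F\right) \left(-50\right) = \left(-5 + 2 F\right) \left(-50\right) = 250 - 100 F$)
$G{\left(H \right)} = 32$ ($G{\left(H \right)} = 8 \cdot 4 = 32$)
$\frac{1}{G{\left(-800 \right)} + R{\left(430 \right)}} = \frac{1}{32 + \left(250 - 43000\right)} = \frac{1}{32 - 42750} = \frac{1}{-42718} = - \frac{1}{42718}$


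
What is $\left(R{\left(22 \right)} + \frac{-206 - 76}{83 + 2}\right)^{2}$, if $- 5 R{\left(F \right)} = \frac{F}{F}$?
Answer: $\frac{89401}{7225} \approx 12.374$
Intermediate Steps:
$R{\left(F \right)} = - \frac{1}{5}$ ($R{\left(F \right)} = - \frac{F \frac{1}{F}}{5} = \left(- \frac{1}{5}\right) 1 = - \frac{1}{5}$)
$\left(R{\left(22 \right)} + \frac{-206 - 76}{83 + 2}\right)^{2} = \left(- \frac{1}{5} + \frac{-206 - 76}{83 + 2}\right)^{2} = \left(- \frac{1}{5} - \frac{282}{85}\right)^{2} = \left(- \frac{299}{85}\right)^{2} = \frac{89401}{7225}$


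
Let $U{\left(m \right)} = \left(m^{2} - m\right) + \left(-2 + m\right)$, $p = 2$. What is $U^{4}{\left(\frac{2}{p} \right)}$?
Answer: $1$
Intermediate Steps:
$U{\left(m \right)} = -2 + m^{2}$
$U^{4}{\left(\frac{2}{p} \right)} = \left(-2 + \left(\frac{2}{2}\right)^{2}\right)^{4} = \left(-2 + \left(2 \cdot \frac{1}{2}\right)^{2}\right)^{4} = \left(-2 + 1^{2}\right)^{4} = \left(-2 + 1\right)^{4} = \left(-1\right)^{4} = 1$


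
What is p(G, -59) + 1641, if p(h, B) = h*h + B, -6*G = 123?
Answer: 8009/4 ≈ 2002.3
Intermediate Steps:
G = -41/2 (G = -⅙*123 = -41/2 ≈ -20.500)
p(h, B) = B + h² (p(h, B) = h² + B = B + h²)
p(G, -59) + 1641 = (-59 + (-41/2)²) + 1641 = (-59 + 1681/4) + 1641 = 1445/4 + 1641 = 8009/4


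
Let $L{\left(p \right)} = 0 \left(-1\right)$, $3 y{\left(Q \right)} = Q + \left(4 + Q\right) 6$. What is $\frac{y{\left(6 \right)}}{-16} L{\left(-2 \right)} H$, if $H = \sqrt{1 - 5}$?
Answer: $0$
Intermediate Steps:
$H = 2 i$ ($H = \sqrt{-4} = 2 i \approx 2.0 i$)
$y{\left(Q \right)} = 8 + \frac{7 Q}{3}$ ($y{\left(Q \right)} = \frac{Q + \left(4 + Q\right) 6}{3} = \frac{Q + \left(24 + 6 Q\right)}{3} = \frac{24 + 7 Q}{3} = 8 + \frac{7 Q}{3}$)
$L{\left(p \right)} = 0$
$\frac{y{\left(6 \right)}}{-16} L{\left(-2 \right)} H = \frac{8 + \frac{7}{3} \cdot 6}{-16} \cdot 0 \cdot 2 i = \left(8 + 14\right) \left(- \frac{1}{16}\right) 0 \cdot 2 i = 22 \left(- \frac{1}{16}\right) 0 \cdot 2 i = \left(- \frac{11}{8}\right) 0 \cdot 2 i = 0 \cdot 2 i = 0$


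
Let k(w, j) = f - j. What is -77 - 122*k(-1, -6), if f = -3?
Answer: -443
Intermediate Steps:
k(w, j) = -3 - j
-77 - 122*k(-1, -6) = -77 - 122*(-3 - 1*(-6)) = -77 - 122*(-3 + 6) = -77 - 122*3 = -77 - 366 = -443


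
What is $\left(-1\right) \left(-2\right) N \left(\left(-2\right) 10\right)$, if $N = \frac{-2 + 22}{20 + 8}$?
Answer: $- \frac{200}{7} \approx -28.571$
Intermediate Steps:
$N = \frac{5}{7}$ ($N = \frac{20}{28} = 20 \cdot \frac{1}{28} = \frac{5}{7} \approx 0.71429$)
$\left(-1\right) \left(-2\right) N \left(\left(-2\right) 10\right) = \left(-1\right) \left(-2\right) \frac{5}{7} \left(\left(-2\right) 10\right) = 2 \cdot \frac{5}{7} \left(-20\right) = \frac{10}{7} \left(-20\right) = - \frac{200}{7}$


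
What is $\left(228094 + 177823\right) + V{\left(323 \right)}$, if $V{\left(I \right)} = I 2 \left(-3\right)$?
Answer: $403979$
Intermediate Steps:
$V{\left(I \right)} = - 6 I$ ($V{\left(I \right)} = 2 I \left(-3\right) = - 6 I$)
$\left(228094 + 177823\right) + V{\left(323 \right)} = \left(228094 + 177823\right) - 1938 = 405917 - 1938 = 403979$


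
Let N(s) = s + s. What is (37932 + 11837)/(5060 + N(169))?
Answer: 49769/5398 ≈ 9.2199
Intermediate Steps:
N(s) = 2*s
(37932 + 11837)/(5060 + N(169)) = (37932 + 11837)/(5060 + 2*169) = 49769/(5060 + 338) = 49769/5398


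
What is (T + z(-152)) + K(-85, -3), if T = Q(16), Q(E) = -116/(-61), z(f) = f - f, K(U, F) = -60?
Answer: -3544/61 ≈ -58.098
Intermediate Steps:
z(f) = 0
Q(E) = 116/61 (Q(E) = -116*(-1/61) = 116/61)
T = 116/61 ≈ 1.9016
(T + z(-152)) + K(-85, -3) = (116/61 + 0) - 60 = 116/61 - 60 = -3544/61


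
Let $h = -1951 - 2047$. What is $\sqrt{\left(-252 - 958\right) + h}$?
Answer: $2 i \sqrt{1302} \approx 72.167 i$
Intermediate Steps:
$h = -3998$ ($h = -1951 - 2047 = -3998$)
$\sqrt{\left(-252 - 958\right) + h} = \sqrt{\left(-252 - 958\right) - 3998} = \sqrt{-1210 - 3998} = \sqrt{-5208} = 2 i \sqrt{1302}$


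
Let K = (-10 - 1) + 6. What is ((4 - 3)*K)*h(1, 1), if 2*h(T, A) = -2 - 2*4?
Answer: 25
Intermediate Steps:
K = -5 (K = -11 + 6 = -5)
h(T, A) = -5 (h(T, A) = (-2 - 2*4)/2 = (-2 - 8)/2 = (½)*(-10) = -5)
((4 - 3)*K)*h(1, 1) = ((4 - 3)*(-5))*(-5) = (1*(-5))*(-5) = -5*(-5) = 25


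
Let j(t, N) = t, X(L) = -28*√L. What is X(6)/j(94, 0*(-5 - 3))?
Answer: -14*√6/47 ≈ -0.72964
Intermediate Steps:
X(6)/j(94, 0*(-5 - 3)) = -28*√6/94 = -28*√6*(1/94) = -14*√6/47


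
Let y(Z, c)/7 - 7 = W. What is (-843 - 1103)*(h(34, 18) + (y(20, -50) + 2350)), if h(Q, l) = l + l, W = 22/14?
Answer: -4759916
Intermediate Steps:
W = 11/7 (W = 22*(1/14) = 11/7 ≈ 1.5714)
y(Z, c) = 60 (y(Z, c) = 49 + 7*(11/7) = 49 + 11 = 60)
h(Q, l) = 2*l
(-843 - 1103)*(h(34, 18) + (y(20, -50) + 2350)) = (-843 - 1103)*(2*18 + (60 + 2350)) = -1946*(36 + 2410) = -1946*2446 = -4759916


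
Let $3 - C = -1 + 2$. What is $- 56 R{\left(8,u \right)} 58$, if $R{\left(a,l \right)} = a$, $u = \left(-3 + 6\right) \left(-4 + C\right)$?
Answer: $-25984$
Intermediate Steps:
$C = 2$ ($C = 3 - \left(-1 + 2\right) = 3 - 1 = 2$)
$u = -6$ ($u = \left(-3 + 6\right) \left(-4 + 2\right) = 3 \left(-2\right) = -6$)
$- 56 R{\left(8,u \right)} 58 = \left(-56\right) 8 \cdot 58 = \left(-448\right) 58 = -25984$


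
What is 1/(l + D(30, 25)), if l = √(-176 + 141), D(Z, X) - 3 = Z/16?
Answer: 312/3761 - 64*I*√35/3761 ≈ 0.082957 - 0.10067*I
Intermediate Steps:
D(Z, X) = 3 + Z/16
l = I*√35 (l = √(-35) = I*√35 ≈ 5.9161*I)
1/(l + D(30, 25)) = 1/(I*√35 + (3 + (1/16)*30)) = 1/(I*√35 + (3 + 15/8)) = 1/(I*√35 + 39/8) = 1/(39/8 + I*√35)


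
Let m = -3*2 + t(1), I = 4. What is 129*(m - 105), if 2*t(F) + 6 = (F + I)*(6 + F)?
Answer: -24897/2 ≈ -12449.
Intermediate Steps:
t(F) = -3 + (4 + F)*(6 + F)/2 (t(F) = -3 + ((F + 4)*(6 + F))/2 = -3 + ((4 + F)*(6 + F))/2 = -3 + (4 + F)*(6 + F)/2)
m = 17/2 (m = -3*2 + (9 + (½)*1² + 5*1) = -6 + (9 + (½)*1 + 5) = -6 + (9 + ½ + 5) = -6 + 29/2 = 17/2 ≈ 8.5000)
129*(m - 105) = 129*(17/2 - 105) = 129*(-193/2) = -24897/2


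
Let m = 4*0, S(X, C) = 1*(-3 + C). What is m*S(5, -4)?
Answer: 0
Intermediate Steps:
S(X, C) = -3 + C
m = 0
m*S(5, -4) = 0*(-3 - 4) = 0*(-7) = 0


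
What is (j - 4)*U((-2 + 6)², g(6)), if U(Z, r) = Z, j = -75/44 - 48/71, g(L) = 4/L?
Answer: -79732/781 ≈ -102.09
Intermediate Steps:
j = -7437/3124 (j = -75*1/44 - 48*1/71 = -75/44 - 48/71 = -7437/3124 ≈ -2.3806)
(j - 4)*U((-2 + 6)², g(6)) = (-7437/3124 - 4)*(-2 + 6)² = -19933/3124*4² = -19933/3124*16 = -79732/781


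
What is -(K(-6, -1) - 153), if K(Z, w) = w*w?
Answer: 152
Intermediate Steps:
K(Z, w) = w²
-(K(-6, -1) - 153) = -((-1)² - 153) = -(1 - 153) = -1*(-152) = 152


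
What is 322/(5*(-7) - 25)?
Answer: -161/30 ≈ -5.3667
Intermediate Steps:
322/(5*(-7) - 25) = 322/(-35 - 25) = 322/(-60) = 322*(-1/60) = -161/30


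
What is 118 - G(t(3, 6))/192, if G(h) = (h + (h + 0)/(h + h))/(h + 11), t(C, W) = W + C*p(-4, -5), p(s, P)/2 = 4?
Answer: 1857731/15744 ≈ 118.00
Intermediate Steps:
p(s, P) = 8 (p(s, P) = 2*4 = 8)
t(C, W) = W + 8*C (t(C, W) = W + C*8 = W + 8*C)
G(h) = (½ + h)/(11 + h) (G(h) = (h + h/((2*h)))/(11 + h) = (h + h*(1/(2*h)))/(11 + h) = (h + ½)/(11 + h) = (½ + h)/(11 + h))
118 - G(t(3, 6))/192 = 118 - (½ + (6 + 8*3))/(11 + (6 + 8*3))/192 = 118 - (½ + (6 + 24))/(11 + (6 + 24))/192 = 118 - (½ + 30)/(11 + 30)/192 = 118 - (61/2)/41/192 = 118 - (1/41)*(61/2)/192 = 118 - 61/(82*192) = 118 - 1*61/15744 = 118 - 61/15744 = 1857731/15744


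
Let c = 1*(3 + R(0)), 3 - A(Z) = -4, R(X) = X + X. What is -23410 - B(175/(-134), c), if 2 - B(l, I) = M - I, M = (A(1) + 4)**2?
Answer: -23294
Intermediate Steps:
R(X) = 2*X
A(Z) = 7 (A(Z) = 3 - 1*(-4) = 3 + 4 = 7)
M = 121 (M = (7 + 4)**2 = 11**2 = 121)
c = 3 (c = 1*(3 + 2*0) = 1*(3 + 0) = 1*3 = 3)
B(l, I) = -119 + I (B(l, I) = 2 - (121 - I) = 2 + (-121 + I) = -119 + I)
-23410 - B(175/(-134), c) = -23410 - (-119 + 3) = -23410 - 1*(-116) = -23410 + 116 = -23294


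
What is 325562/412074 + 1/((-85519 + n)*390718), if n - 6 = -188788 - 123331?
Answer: 8429992809903673/10670105409035904 ≈ 0.79006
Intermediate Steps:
n = -312113 (n = 6 + (-188788 - 123331) = 6 - 312119 = -312113)
325562/412074 + 1/((-85519 + n)*390718) = 325562/412074 + 1/(-85519 - 312113*390718) = 325562*(1/412074) + (1/390718)/(-397632) = 162781/206037 - 1/397632*1/390718 = 162781/206037 - 1/155361979776 = 8429992809903673/10670105409035904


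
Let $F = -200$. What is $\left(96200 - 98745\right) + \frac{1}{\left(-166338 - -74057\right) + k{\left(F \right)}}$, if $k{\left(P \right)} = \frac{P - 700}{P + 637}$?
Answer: $- \frac{102633989302}{40327697} \approx -2545.0$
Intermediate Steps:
$k{\left(P \right)} = \frac{-700 + P}{637 + P}$
$\left(96200 - 98745\right) + \frac{1}{\left(-166338 - -74057\right) + k{\left(F \right)}} = \left(96200 - 98745\right) + \frac{1}{\left(-166338 - -74057\right) + \frac{-700 - 200}{637 - 200}} = \left(96200 - 98745\right) + \frac{1}{\left(-166338 + 74057\right) + \frac{1}{437} \left(-900\right)} = -2545 + \frac{1}{-92281 + \frac{1}{437} \left(-900\right)} = -2545 + \frac{1}{-92281 - \frac{900}{437}} = -2545 + \frac{1}{- \frac{40327697}{437}} = -2545 - \frac{437}{40327697} = - \frac{102633989302}{40327697}$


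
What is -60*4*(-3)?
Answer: 720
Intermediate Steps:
-60*4*(-3) = -20*12*(-3) = -240*(-3) = 720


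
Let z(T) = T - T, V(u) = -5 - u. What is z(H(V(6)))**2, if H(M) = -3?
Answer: 0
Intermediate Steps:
z(T) = 0
z(H(V(6)))**2 = 0**2 = 0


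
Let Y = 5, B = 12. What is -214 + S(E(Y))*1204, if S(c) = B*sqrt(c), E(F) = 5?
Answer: -214 + 14448*sqrt(5) ≈ 32093.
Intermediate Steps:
S(c) = 12*sqrt(c)
-214 + S(E(Y))*1204 = -214 + (12*sqrt(5))*1204 = -214 + 14448*sqrt(5)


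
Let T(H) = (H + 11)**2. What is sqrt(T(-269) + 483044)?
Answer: 2*sqrt(137402) ≈ 741.36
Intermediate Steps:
T(H) = (11 + H)**2
sqrt(T(-269) + 483044) = sqrt((11 - 269)**2 + 483044) = sqrt((-258)**2 + 483044) = sqrt(66564 + 483044) = sqrt(549608) = 2*sqrt(137402)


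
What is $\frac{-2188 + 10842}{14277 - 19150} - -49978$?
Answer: $\frac{243534140}{4873} \approx 49976.0$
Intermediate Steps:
$\frac{-2188 + 10842}{14277 - 19150} - -49978 = \frac{8654}{-4873} + 49978 = 8654 \left(- \frac{1}{4873}\right) + 49978 = - \frac{8654}{4873} + 49978 = \frac{243534140}{4873}$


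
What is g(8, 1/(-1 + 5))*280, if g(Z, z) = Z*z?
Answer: 560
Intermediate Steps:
g(8, 1/(-1 + 5))*280 = (8/(-1 + 5))*280 = (8/4)*280 = (8*(¼))*280 = 2*280 = 560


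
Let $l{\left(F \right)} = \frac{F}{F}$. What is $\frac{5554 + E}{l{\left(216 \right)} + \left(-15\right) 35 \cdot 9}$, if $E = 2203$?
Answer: $- \frac{7757}{4724} \approx -1.642$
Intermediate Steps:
$l{\left(F \right)} = 1$
$\frac{5554 + E}{l{\left(216 \right)} + \left(-15\right) 35 \cdot 9} = \frac{5554 + 2203}{1 + \left(-15\right) 35 \cdot 9} = \frac{7757}{1 - 4725} = \frac{7757}{-4724} = 7757 \left(- \frac{1}{4724}\right) = - \frac{7757}{4724}$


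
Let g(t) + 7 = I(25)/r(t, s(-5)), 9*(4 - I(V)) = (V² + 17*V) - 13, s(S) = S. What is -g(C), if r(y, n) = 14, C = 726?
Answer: 269/18 ≈ 14.944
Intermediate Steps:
I(V) = 49/9 - 17*V/9 - V²/9 (I(V) = 4 - ((V² + 17*V) - 13)/9 = 4 - (-13 + V² + 17*V)/9 = 4 + (13/9 - 17*V/9 - V²/9) = 49/9 - 17*V/9 - V²/9)
g(t) = -269/18 (g(t) = -7 + (49/9 - 17/9*25 - ⅑*25²)/14 = -7 + (49/9 - 425/9 - ⅑*625)*(1/14) = -7 + (49/9 - 425/9 - 625/9)*(1/14) = -7 - 1001/9*1/14 = -7 - 143/18 = -269/18)
-g(C) = -1*(-269/18) = 269/18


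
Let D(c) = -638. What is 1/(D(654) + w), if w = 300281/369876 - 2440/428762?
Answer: -79294386756/50525895457987 ≈ -0.0015694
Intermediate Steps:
w = 63923292341/79294386756 (w = 300281*(1/369876) - 2440*1/428762 = 300281/369876 - 1220/214381 = 63923292341/79294386756 ≈ 0.80615)
1/(D(654) + w) = 1/(-638 + 63923292341/79294386756) = 1/(-50525895457987/79294386756) = -79294386756/50525895457987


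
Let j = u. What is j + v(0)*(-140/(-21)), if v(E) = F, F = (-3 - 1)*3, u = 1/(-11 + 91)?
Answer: -6399/80 ≈ -79.988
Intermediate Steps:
u = 1/80 ≈ 0.012500
j = 1/80 ≈ 0.012500
F = -12 (F = -4*3 = -12)
v(E) = -12
j + v(0)*(-140/(-21)) = 1/80 - (-1680)/(-21) = 1/80 - (-1680)*(-1)/21 = 1/80 - 12*20/3 = 1/80 - 80 = -6399/80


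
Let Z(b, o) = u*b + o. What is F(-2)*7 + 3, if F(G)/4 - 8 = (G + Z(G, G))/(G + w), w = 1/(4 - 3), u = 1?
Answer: 395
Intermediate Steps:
Z(b, o) = b + o (Z(b, o) = 1*b + o = b + o)
w = 1 (w = 1/1 = 1)
F(G) = 32 + 12*G/(1 + G) (F(G) = 32 + 4*((G + (G + G))/(G + 1)) = 32 + 4*((G + 2*G)/(1 + G)) = 32 + 4*((3*G)/(1 + G)) = 32 + 4*(3*G/(1 + G)) = 32 + 12*G/(1 + G))
F(-2)*7 + 3 = (4*(8 + 11*(-2))/(1 - 2))*7 + 3 = (4*(8 - 22)/(-1))*7 + 3 = (4*(-1)*(-14))*7 + 3 = 56*7 + 3 = 392 + 3 = 395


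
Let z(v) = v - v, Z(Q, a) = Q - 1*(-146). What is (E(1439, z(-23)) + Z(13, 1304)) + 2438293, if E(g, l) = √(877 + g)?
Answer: 2438452 + 2*√579 ≈ 2.4385e+6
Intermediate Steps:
Z(Q, a) = 146 + Q (Z(Q, a) = Q + 146 = 146 + Q)
z(v) = 0
(E(1439, z(-23)) + Z(13, 1304)) + 2438293 = (√(877 + 1439) + (146 + 13)) + 2438293 = (√2316 + 159) + 2438293 = (2*√579 + 159) + 2438293 = (159 + 2*√579) + 2438293 = 2438452 + 2*√579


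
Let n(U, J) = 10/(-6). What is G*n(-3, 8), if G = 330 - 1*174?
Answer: -260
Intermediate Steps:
n(U, J) = -5/3 (n(U, J) = 10*(-⅙) = -5/3)
G = 156 (G = 330 - 174 = 156)
G*n(-3, 8) = 156*(-5/3) = -260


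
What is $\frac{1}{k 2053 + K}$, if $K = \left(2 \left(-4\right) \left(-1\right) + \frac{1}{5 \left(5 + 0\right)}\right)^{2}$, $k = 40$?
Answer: $\frac{625}{51365401} \approx 1.2168 \cdot 10^{-5}$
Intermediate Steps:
$K = \frac{40401}{625}$ ($K = \left(\left(-8\right) \left(-1\right) + \frac{1}{5 \cdot 5}\right)^{2} = \left(8 + \frac{1}{25}\right)^{2} = \left(\frac{201}{25}\right)^{2} = \frac{40401}{625} \approx 64.642$)
$\frac{1}{k 2053 + K} = \frac{1}{40 \cdot 2053 + \frac{40401}{625}} = \frac{1}{82120 + \frac{40401}{625}} = \frac{1}{\frac{51365401}{625}} = \frac{625}{51365401}$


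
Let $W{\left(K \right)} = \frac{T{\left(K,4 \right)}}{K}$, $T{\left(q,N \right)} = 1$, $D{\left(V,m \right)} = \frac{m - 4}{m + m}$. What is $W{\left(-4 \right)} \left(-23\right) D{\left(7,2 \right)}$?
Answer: $- \frac{23}{8} \approx -2.875$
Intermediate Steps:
$D{\left(V,m \right)} = \frac{-4 + m}{2 m}$
$W{\left(K \right)} = \frac{1}{K}$ ($W{\left(K \right)} = 1 \frac{1}{K} = \frac{1}{K}$)
$W{\left(-4 \right)} \left(-23\right) D{\left(7,2 \right)} = \frac{1}{-4} \left(-23\right) \frac{-4 + 2}{2 \cdot 2} = \left(- \frac{1}{4}\right) \left(-23\right) \frac{1}{2} \cdot \frac{1}{2} \left(-2\right) = \frac{23}{4} \left(- \frac{1}{2}\right) = - \frac{23}{8}$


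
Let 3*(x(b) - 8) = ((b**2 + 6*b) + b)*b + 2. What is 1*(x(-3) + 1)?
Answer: 65/3 ≈ 21.667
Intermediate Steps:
x(b) = 26/3 + b*(b**2 + 7*b)/3 (x(b) = 8 + (((b**2 + 6*b) + b)*b + 2)/3 = 8 + ((b**2 + 7*b)*b + 2)/3 = 8 + (b*(b**2 + 7*b) + 2)/3 = 8 + (2 + b*(b**2 + 7*b))/3 = 8 + (2/3 + b*(b**2 + 7*b)/3) = 26/3 + b*(b**2 + 7*b)/3)
1*(x(-3) + 1) = 1*((26/3 + (1/3)*(-3)**3 + (7/3)*(-3)**2) + 1) = 1*((26/3 + (1/3)*(-27) + (7/3)*9) + 1) = 1*((26/3 - 9 + 21) + 1) = 1*(62/3 + 1) = 1*(65/3) = 65/3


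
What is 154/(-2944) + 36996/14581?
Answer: 53335375/21463232 ≈ 2.4850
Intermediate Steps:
154/(-2944) + 36996/14581 = 154*(-1/2944) + 36996*(1/14581) = -77/1472 + 36996/14581 = 53335375/21463232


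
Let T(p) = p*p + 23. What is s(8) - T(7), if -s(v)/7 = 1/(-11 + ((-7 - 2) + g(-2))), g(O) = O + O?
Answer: -1721/24 ≈ -71.708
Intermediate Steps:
g(O) = 2*O
T(p) = 23 + p² (T(p) = p² + 23 = 23 + p²)
s(v) = 7/24 (s(v) = -7/(-11 + ((-7 - 2) + 2*(-2))) = -7/(-11 + (-9 - 4)) = -7/(-11 - 13) = -7/(-24) = -7*(-1/24) = 7/24)
s(8) - T(7) = 7/24 - (23 + 7²) = 7/24 - (23 + 49) = 7/24 - 1*72 = 7/24 - 72 = -1721/24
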